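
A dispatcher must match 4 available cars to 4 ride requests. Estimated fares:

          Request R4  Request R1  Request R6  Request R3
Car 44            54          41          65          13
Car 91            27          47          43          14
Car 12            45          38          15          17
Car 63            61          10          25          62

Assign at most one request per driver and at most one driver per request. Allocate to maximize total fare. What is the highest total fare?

Treat this as an assignment problem: match each driver to one request.
Optimal: Car 44→Request R6 ($65), Car 91→Request R1 ($47), Car 12→Request R4 ($45), Car 63→Request R3 ($62) — total 65+47+45+62 = $219.
Column-greedy (each request in turn goes to its best remaining driver) gives $190, worse by 29.
Swapping Car 44↔Car 91 (Car 44→Request R1 $41, Car 91→Request R6 $43) loses 28.

Max total: $219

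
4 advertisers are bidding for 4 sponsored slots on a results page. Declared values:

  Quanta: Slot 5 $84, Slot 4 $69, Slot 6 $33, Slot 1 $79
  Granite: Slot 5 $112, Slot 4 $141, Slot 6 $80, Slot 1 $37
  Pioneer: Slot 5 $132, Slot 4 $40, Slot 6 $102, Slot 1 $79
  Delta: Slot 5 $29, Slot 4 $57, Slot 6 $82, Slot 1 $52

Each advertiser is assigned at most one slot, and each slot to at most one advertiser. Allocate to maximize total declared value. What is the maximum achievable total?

Optimal: Quanta→Slot 1 ($79), Granite→Slot 4 ($141), Pioneer→Slot 5 ($132), Delta→Slot 6 ($82) — total 79+141+132+82 = $434.
Row-greedy (each advertiser in turn takes its best remaining slot) gives $379, worse by 55.
Next-best assignment: Quanta→Slot 5, Granite→Slot 4, Pioneer→Slot 1, Delta→Slot 6 = $386.

Max total: $434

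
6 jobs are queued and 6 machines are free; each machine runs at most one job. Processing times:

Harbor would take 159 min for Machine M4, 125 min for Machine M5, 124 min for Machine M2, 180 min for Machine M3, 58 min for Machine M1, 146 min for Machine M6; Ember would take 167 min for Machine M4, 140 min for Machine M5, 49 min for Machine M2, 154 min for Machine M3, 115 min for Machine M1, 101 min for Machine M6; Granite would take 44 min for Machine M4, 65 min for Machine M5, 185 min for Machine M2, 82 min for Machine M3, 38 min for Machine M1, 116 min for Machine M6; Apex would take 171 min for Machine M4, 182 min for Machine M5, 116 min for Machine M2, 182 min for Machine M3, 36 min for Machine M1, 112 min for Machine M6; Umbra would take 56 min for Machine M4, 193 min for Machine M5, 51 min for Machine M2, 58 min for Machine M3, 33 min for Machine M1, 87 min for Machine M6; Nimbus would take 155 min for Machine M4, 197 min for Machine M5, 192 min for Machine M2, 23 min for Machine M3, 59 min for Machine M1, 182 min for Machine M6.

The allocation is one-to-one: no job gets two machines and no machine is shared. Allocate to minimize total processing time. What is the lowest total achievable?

Minimum total: 363 min

Optimal: Harbor→Machine M1 (58 min), Ember→Machine M2 (49 min), Granite→Machine M5 (65 min), Apex→Machine M6 (112 min), Umbra→Machine M4 (56 min), Nimbus→Machine M3 (23 min) — total 58+49+65+112+56+23 = 363 min.
Column-greedy (each machine in turn goes to its cheapest remaining job) gives 386 min, worse by 23.
Next-best assignment: Harbor→Machine M5, Ember→Machine M2, Granite→Machine M4, Apex→Machine M1, Umbra→Machine M6, Nimbus→Machine M3 = 364 min.
Swapping Nimbus↔Harbor (Nimbus→Machine M1 59 min, Harbor→Machine M3 180 min) adds 158.
Every other assignment is strictly worse.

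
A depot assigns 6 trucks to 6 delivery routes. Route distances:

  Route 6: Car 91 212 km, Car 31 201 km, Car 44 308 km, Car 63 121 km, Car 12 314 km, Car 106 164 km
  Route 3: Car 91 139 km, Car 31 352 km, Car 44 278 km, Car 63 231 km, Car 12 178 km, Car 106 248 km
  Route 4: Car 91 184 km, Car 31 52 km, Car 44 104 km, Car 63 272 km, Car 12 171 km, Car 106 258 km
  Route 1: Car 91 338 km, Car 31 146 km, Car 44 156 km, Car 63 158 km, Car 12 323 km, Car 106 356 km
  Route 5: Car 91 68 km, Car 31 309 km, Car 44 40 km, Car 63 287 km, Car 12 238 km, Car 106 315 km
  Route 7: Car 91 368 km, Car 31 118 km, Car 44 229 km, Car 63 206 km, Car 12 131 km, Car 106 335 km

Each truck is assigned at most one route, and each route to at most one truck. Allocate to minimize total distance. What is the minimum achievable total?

Optimal: Car 91→Route 3 (139 km), Car 31→Route 4 (52 km), Car 44→Route 5 (40 km), Car 63→Route 1 (158 km), Car 12→Route 7 (131 km), Car 106→Route 6 (164 km) — total 139+52+40+158+131+164 = 684 km.
Row-greedy (each truck in turn takes its cheapest remaining route) gives 776 km, worse by 92.
Next-best assignment: Car 91→Route 5, Car 31→Route 4, Car 44→Route 1, Car 63→Route 6, Car 12→Route 7, Car 106→Route 3 = 776 km.
No other one-to-one assignment undercuts 684 km.

Min total: 684 km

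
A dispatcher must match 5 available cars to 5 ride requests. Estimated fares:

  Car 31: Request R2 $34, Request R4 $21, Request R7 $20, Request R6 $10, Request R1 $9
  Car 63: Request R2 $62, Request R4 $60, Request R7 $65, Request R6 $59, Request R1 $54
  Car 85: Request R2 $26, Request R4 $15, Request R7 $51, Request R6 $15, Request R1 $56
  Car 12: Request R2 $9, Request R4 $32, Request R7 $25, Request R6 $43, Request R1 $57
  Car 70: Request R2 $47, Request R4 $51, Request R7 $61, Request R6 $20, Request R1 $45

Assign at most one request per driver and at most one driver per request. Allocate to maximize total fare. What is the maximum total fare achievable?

Optimal: Car 31→Request R2 ($34), Car 63→Request R4 ($60), Car 85→Request R1 ($56), Car 12→Request R6 ($43), Car 70→Request R7 ($61) — total 34+60+56+43+61 = $254.
Row-greedy (each driver in turn takes its best remaining request) gives $249, worse by 5.

Max total: $254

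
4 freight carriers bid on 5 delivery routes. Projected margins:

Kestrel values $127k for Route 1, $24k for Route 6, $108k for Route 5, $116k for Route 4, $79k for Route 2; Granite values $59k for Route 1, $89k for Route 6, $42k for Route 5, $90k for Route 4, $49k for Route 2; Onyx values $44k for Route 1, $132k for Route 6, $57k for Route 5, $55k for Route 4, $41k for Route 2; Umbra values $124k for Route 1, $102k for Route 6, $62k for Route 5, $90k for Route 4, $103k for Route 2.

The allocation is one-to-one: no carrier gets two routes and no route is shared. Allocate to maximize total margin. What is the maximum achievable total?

Optimal: Kestrel→Route 5 ($108k), Granite→Route 4 ($90k), Onyx→Route 6 ($132k), Umbra→Route 1 ($124k) — total 108+90+132+124 = $454k.
Row-greedy (each carrier in turn takes its best remaining route) gives $452k, worse by 2.

Maximum total: $454k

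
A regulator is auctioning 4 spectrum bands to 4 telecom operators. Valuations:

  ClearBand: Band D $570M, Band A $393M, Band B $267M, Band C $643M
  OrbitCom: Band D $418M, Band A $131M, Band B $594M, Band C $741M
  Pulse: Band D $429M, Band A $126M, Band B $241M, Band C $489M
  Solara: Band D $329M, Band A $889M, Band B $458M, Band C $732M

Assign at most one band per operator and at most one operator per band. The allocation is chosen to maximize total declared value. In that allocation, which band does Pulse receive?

Optimal: ClearBand→Band C ($643M), OrbitCom→Band B ($594M), Pulse→Band D ($429M), Solara→Band A ($889M) — total 643+594+429+889 = $2555M.
Max-entry greedy (repeatedly take the single best remaining cell) gives $2441M, worse by 114.
Next-best assignment: ClearBand→Band D, OrbitCom→Band B, Pulse→Band C, Solara→Band A = $2542M.
Swapping Pulse↔ClearBand (Pulse→Band C $489M, ClearBand→Band D $570M) loses 13.
Pulse's own top band is Band C ($489M), but forcing Pulse→Band C and reassigning the rest optimally gives only $2542M — worse by 13.

Pulse receives Band D.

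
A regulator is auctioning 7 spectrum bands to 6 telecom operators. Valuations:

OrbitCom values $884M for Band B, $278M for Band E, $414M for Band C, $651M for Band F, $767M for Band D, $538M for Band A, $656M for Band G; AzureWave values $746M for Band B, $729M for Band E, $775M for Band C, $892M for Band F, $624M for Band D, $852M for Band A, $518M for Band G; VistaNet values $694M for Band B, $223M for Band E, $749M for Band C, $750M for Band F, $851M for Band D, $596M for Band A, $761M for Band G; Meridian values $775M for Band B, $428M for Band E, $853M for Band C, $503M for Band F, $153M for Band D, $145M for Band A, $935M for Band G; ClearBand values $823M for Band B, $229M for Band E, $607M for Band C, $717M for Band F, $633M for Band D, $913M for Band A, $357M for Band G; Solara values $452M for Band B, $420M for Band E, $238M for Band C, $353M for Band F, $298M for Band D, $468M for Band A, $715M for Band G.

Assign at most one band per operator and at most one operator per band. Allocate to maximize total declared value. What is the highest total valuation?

Optimal: OrbitCom→Band B ($884M), AzureWave→Band F ($892M), VistaNet→Band D ($851M), Meridian→Band C ($853M), ClearBand→Band A ($913M), Solara→Band G ($715M) — total 884+892+851+853+913+715 = $5108M.
Row-greedy (each operator in turn takes its best remaining band) gives $4895M, worse by 213.
Every other assignment is strictly worse.

Max total: $5108M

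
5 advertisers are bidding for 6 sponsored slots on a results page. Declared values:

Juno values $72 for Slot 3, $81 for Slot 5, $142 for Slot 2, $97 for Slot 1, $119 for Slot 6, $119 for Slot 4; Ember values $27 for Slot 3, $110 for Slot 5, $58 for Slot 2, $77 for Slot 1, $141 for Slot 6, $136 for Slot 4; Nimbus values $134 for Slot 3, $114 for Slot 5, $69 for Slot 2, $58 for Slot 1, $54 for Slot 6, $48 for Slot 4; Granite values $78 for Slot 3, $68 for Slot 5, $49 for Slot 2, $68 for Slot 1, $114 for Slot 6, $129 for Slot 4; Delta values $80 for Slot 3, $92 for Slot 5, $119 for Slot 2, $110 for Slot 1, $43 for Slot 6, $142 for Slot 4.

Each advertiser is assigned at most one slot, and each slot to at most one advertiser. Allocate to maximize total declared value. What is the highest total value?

Optimal: Juno→Slot 2 ($142), Ember→Slot 6 ($141), Nimbus→Slot 3 ($134), Granite→Slot 4 ($129), Delta→Slot 1 ($110) — total 142+141+134+129+110 = $656.
Max-entry greedy (repeatedly take the single best remaining cell) gives $627, worse by 29.

Maximum total: $656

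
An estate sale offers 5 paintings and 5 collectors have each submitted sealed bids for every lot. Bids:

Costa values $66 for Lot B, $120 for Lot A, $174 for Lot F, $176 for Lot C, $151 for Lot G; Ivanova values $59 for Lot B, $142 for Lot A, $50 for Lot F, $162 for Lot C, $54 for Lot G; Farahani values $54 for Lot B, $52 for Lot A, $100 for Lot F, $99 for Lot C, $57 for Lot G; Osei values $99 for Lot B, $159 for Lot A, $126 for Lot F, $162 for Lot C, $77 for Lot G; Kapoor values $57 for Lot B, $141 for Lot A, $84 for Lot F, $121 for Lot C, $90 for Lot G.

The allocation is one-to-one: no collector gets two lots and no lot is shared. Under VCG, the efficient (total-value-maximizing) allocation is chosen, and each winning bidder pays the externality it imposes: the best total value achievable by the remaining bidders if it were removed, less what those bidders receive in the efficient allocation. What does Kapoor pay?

Kapoor pays $60.

Efficient allocation: Costa→Lot G ($151), Ivanova→Lot C ($162), Farahani→Lot F ($100), Osei→Lot B ($99), Kapoor→Lot A ($141); total welfare W = $653.
Kapoor receives Lot A at value $141, so the others get W − 141 = $512.
Without Kapoor: best allocation of the remaining 4 bidders over all 5 lots is Costa→Lot G ($151), Ivanova→Lot C ($162), Farahani→Lot F ($100), Osei→Lot A ($159), total $572.
VCG payment = (others' best without Kapoor) − (others' welfare with Kapoor) = 572 − 512 = $60.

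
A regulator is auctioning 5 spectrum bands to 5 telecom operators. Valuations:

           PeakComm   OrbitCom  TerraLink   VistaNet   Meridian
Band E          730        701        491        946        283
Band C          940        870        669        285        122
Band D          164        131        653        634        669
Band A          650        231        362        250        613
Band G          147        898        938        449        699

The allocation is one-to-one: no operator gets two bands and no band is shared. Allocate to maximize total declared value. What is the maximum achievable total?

Maximum total: $4073M

Optimal: PeakComm→Band A ($650M), OrbitCom→Band C ($870M), TerraLink→Band G ($938M), VistaNet→Band E ($946M), Meridian→Band D ($669M) — total 650+870+938+946+669 = $4073M.
Row-greedy (each operator in turn takes its best remaining band) gives $4050M, worse by 23.
Swapping Meridian↔PeakComm (Meridian→Band A $613M, PeakComm→Band D $164M) loses 542.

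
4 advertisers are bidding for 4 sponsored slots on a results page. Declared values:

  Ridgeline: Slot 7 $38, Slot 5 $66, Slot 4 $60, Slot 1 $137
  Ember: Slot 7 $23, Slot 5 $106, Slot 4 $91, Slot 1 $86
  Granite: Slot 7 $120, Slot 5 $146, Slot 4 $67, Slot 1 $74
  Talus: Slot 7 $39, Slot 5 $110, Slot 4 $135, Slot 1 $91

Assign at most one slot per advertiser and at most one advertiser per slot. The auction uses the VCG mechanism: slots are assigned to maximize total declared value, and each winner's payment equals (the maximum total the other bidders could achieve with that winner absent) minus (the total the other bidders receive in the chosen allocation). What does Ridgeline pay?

Ridgeline pays $6.

Efficient allocation: Ridgeline→Slot 1 ($137), Ember→Slot 5 ($106), Granite→Slot 7 ($120), Talus→Slot 4 ($135); total welfare W = $498.
Ridgeline receives Slot 1 at value $137, so the others get W − 137 = $361.
Without Ridgeline: best allocation of the remaining 3 bidders over all 4 slots is Ember→Slot 1 ($86), Granite→Slot 5 ($146), Talus→Slot 4 ($135), total $367.
VCG payment = (others' best without Ridgeline) − (others' welfare with Ridgeline) = 367 − 361 = $6.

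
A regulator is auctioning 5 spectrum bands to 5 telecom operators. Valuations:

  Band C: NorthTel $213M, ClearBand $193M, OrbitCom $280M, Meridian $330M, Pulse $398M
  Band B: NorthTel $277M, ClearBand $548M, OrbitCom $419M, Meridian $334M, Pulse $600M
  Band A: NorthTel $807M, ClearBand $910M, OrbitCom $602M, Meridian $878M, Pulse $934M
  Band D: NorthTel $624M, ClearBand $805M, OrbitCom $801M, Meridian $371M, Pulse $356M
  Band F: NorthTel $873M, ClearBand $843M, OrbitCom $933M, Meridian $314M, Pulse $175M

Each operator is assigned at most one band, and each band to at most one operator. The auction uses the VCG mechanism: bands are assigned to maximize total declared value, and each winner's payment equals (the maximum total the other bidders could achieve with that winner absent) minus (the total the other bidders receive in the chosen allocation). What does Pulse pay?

Efficient allocation: NorthTel→Band F ($873M), ClearBand→Band A ($910M), OrbitCom→Band D ($801M), Meridian→Band C ($330M), Pulse→Band B ($600M); total welfare W = $3514M.
Pulse receives Band B at value $600M, so the others get W − 600 = $2914M.
Without Pulse: best allocation of the remaining 4 bidders over all 5 bands is NorthTel→Band F ($873M), ClearBand→Band B ($548M), OrbitCom→Band D ($801M), Meridian→Band A ($878M), total $3100M.
VCG payment = (others' best without Pulse) − (others' welfare with Pulse) = 3100 − 2914 = $186M.

Pulse pays $186M.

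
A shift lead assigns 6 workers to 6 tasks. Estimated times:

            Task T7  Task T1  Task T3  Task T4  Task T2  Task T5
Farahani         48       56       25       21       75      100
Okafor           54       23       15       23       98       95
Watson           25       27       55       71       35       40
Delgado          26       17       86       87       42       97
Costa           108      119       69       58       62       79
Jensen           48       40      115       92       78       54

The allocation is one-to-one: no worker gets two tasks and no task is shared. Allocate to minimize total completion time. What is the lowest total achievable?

Minimum total: 194 min

Optimal: Farahani→Task T4 (21 min), Okafor→Task T3 (15 min), Watson→Task T7 (25 min), Delgado→Task T1 (17 min), Costa→Task T2 (62 min), Jensen→Task T5 (54 min) — total 21+15+25+17+62+54 = 194 min.
Next-best assignment: Farahani→Task T4, Okafor→Task T3, Watson→Task T5, Delgado→Task T1, Costa→Task T2, Jensen→Task T7 = 203 min.
Swapping Okafor↔Delgado (Okafor→Task T1 23 min, Delgado→Task T3 86 min) adds 77.
No other one-to-one assignment undercuts 194 min.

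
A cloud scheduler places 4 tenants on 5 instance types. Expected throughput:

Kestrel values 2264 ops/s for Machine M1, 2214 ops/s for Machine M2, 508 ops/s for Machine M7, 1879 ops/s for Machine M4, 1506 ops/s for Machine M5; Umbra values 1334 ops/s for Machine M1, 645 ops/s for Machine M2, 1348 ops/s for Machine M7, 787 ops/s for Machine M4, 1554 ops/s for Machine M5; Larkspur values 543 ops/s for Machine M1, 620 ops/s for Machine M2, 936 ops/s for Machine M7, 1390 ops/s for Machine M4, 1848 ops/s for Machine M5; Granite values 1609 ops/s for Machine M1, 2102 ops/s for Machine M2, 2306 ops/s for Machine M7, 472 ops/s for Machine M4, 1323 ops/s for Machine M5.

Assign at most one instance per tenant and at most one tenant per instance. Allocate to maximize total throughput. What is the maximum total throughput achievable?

Optimal: Kestrel→Machine M2 (2214 ops/s), Umbra→Machine M1 (1334 ops/s), Larkspur→Machine M5 (1848 ops/s), Granite→Machine M7 (2306 ops/s) — total 2214+1334+1848+2306 = 7702 ops/s.
Row-greedy (each tenant in turn takes its best remaining instance) gives 7514 ops/s, worse by 188.
Next-best assignment: Kestrel→Machine M1, Umbra→Machine M7, Larkspur→Machine M5, Granite→Machine M2 = 7562 ops/s.
No other one-to-one assignment exceeds 7702 ops/s.

Max total: 7702 ops/s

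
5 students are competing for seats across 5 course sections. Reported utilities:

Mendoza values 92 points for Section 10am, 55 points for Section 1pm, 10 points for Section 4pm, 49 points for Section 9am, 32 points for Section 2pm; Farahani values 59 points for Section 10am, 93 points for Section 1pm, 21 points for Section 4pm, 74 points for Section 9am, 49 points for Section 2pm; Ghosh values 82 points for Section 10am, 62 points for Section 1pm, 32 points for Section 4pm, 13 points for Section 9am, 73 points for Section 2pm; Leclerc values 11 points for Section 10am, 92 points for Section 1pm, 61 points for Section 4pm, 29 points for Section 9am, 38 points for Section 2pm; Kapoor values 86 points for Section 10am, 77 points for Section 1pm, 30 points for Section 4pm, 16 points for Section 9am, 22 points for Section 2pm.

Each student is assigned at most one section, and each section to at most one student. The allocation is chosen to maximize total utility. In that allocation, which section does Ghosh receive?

Ghosh receives Section 2pm.

Optimal: Mendoza→Section 10am (92 points), Farahani→Section 9am (74 points), Ghosh→Section 2pm (73 points), Leclerc→Section 4pm (61 points), Kapoor→Section 1pm (77 points) — total 92+74+73+61+77 = 377 points.
Max-entry greedy (repeatedly take the single best remaining cell) gives 335 points, worse by 42.
Ghosh's own top section is Section 10am (82 points), but forcing Ghosh→Section 10am and reassigning the rest optimally gives only 326 points — worse by 51.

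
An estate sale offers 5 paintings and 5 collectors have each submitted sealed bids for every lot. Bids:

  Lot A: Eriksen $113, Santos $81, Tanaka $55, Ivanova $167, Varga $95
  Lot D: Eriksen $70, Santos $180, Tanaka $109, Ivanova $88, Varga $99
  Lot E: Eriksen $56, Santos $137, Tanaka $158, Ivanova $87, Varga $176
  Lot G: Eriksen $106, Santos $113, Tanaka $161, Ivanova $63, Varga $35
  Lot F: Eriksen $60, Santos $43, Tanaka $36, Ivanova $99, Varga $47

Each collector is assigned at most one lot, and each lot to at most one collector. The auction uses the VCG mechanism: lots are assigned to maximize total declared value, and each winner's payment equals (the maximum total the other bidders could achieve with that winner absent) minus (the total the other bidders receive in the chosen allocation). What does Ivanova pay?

Ivanova pays $53.

Efficient allocation: Eriksen→Lot F ($60), Santos→Lot D ($180), Tanaka→Lot G ($161), Ivanova→Lot A ($167), Varga→Lot E ($176); total welfare W = $744.
Ivanova receives Lot A at value $167, so the others get W − 167 = $577.
Without Ivanova: best allocation of the remaining 4 bidders over all 5 lots is Eriksen→Lot A ($113), Santos→Lot D ($180), Tanaka→Lot G ($161), Varga→Lot E ($176), total $630.
VCG payment = (others' best without Ivanova) − (others' welfare with Ivanova) = 630 − 577 = $53.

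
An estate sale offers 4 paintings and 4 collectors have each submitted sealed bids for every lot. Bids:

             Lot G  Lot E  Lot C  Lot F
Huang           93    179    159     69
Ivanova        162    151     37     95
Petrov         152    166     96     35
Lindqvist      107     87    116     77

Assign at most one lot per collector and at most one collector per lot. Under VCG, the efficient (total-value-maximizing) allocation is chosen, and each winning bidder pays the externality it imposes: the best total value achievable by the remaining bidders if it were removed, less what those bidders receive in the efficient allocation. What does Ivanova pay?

Ivanova pays $45.

Efficient allocation: Huang→Lot C ($159), Ivanova→Lot G ($162), Petrov→Lot E ($166), Lindqvist→Lot F ($77); total welfare W = $564.
Ivanova receives Lot G at value $162, so the others get W − 162 = $402.
Without Ivanova: best allocation of the remaining 3 bidders over all 4 lots is Huang→Lot E ($179), Petrov→Lot G ($152), Lindqvist→Lot C ($116), total $447.
VCG payment = (others' best without Ivanova) − (others' welfare with Ivanova) = 447 − 402 = $45.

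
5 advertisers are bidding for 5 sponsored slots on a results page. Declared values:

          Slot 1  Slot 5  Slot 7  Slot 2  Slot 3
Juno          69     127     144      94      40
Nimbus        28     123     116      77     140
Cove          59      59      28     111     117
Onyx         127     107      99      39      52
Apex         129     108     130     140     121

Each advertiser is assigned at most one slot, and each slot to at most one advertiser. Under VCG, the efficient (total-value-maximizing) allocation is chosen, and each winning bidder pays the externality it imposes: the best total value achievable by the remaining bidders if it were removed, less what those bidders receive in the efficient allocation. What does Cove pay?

Efficient allocation: Juno→Slot 7 ($144), Nimbus→Slot 5 ($123), Cove→Slot 3 ($117), Onyx→Slot 1 ($127), Apex→Slot 2 ($140); total welfare W = $651.
Cove receives Slot 3 at value $117, so the others get W − 117 = $534.
Without Cove: best allocation of the remaining 4 bidders over all 5 slots is Juno→Slot 7 ($144), Nimbus→Slot 3 ($140), Onyx→Slot 1 ($127), Apex→Slot 2 ($140), total $551.
VCG payment = (others' best without Cove) − (others' welfare with Cove) = 551 − 534 = $17.

Cove pays $17.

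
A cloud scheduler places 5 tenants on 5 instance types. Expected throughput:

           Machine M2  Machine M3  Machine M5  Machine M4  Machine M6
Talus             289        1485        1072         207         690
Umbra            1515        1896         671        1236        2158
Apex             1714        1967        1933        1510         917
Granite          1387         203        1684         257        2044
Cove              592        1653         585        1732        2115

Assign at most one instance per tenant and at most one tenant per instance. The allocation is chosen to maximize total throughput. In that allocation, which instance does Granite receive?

Optimal: Talus→Machine M3 (1485 ops/s), Umbra→Machine M6 (2158 ops/s), Apex→Machine M2 (1714 ops/s), Granite→Machine M5 (1684 ops/s), Cove→Machine M4 (1732 ops/s) — total 1485+2158+1714+1684+1732 = 8773 ops/s.
Row-greedy (each tenant in turn takes its best remaining instance) gives 8695 ops/s, worse by 78.
Checked against all permutations: 8773 ops/s is optimal.
Granite's own top instance is Machine M6 (2044 ops/s), but forcing Granite→Machine M6 and reassigning the rest optimally gives only 8709 ops/s — worse by 64.

Granite receives Machine M5.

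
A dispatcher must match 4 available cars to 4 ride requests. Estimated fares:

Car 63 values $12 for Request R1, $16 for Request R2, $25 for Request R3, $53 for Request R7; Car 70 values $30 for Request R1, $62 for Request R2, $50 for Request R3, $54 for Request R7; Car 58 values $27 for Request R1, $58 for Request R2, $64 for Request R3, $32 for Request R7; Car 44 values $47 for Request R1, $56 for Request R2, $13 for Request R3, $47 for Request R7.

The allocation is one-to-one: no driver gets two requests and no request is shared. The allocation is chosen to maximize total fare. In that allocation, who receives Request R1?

This is a one-to-one assignment (maximum-weight bipartite matching).
Optimal: Car 63→Request R7 ($53), Car 70→Request R2 ($62), Car 58→Request R3 ($64), Car 44→Request R1 ($47) — total 53+62+64+47 = $226.
Next-best assignment: Car 63→Request R7, Car 70→Request R3, Car 58→Request R2, Car 44→Request R1 = $208.
Car 44's own top request is Request R2 ($56), but forcing Car 44→Request R2 and reassigning the rest optimally gives only $203 — worse by 23.

Car 44 receives Request R1.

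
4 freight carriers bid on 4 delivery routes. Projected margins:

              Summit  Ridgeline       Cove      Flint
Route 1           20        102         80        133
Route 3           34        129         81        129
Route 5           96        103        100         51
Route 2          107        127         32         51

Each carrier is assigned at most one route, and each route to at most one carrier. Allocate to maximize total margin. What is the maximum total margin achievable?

This is a one-to-one assignment (maximum-weight bipartite matching).
Optimal: Summit→Route 2 ($107k), Ridgeline→Route 3 ($129k), Cove→Route 5 ($100k), Flint→Route 1 ($133k) — total 107+129+100+133 = $469k.

Max total: $469k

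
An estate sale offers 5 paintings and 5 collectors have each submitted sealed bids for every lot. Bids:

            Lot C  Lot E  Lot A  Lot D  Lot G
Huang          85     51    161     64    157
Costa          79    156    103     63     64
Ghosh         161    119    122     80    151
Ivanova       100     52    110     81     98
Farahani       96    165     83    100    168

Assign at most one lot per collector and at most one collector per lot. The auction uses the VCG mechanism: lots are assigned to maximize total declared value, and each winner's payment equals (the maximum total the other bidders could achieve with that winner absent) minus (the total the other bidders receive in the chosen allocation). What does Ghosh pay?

Ghosh pays $19.

Efficient allocation: Huang→Lot A ($161), Costa→Lot E ($156), Ghosh→Lot C ($161), Ivanova→Lot D ($81), Farahani→Lot G ($168); total welfare W = $727.
Ghosh receives Lot C at value $161, so the others get W − 161 = $566.
Without Ghosh: best allocation of the remaining 4 bidders over all 5 lots is Huang→Lot A ($161), Costa→Lot E ($156), Ivanova→Lot C ($100), Farahani→Lot G ($168), total $585.
VCG payment = (others' best without Ghosh) − (others' welfare with Ghosh) = 585 − 566 = $19.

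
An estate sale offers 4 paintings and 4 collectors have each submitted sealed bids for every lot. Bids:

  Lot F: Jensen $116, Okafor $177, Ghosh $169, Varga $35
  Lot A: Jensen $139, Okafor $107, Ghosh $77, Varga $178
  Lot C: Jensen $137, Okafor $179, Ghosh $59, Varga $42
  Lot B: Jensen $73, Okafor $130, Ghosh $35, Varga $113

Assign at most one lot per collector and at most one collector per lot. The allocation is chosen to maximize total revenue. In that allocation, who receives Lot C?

Jensen receives Lot C.

Treat this as an assignment problem: match each collector to one lot.
Optimal: Jensen→Lot C ($137), Okafor→Lot B ($130), Ghosh→Lot F ($169), Varga→Lot A ($178) — total 137+130+169+178 = $614.
Next-best assignment: Jensen→Lot A, Okafor→Lot C, Ghosh→Lot F, Varga→Lot B = $600.
Jensen's own top lot is Lot A ($139), but forcing Jensen→Lot A and reassigning the rest optimally gives only $600 — worse by 14.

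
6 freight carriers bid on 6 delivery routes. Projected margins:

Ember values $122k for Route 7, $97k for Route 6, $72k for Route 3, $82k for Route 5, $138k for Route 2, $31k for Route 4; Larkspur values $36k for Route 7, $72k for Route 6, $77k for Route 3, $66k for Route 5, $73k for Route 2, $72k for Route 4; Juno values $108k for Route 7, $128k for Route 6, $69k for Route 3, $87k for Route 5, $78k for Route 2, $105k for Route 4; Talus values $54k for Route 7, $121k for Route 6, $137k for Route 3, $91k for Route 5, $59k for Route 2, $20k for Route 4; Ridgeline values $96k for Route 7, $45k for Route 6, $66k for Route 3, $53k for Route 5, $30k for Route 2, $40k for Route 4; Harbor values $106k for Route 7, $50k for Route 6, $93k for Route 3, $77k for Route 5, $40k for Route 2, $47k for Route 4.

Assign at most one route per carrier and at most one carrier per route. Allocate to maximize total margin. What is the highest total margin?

Treat this as an assignment problem: match each carrier to one route.
Optimal: Ember→Route 2 ($138k), Larkspur→Route 4 ($72k), Juno→Route 6 ($128k), Talus→Route 3 ($137k), Ridgeline→Route 7 ($96k), Harbor→Route 5 ($77k) — total 138+72+128+137+96+77 = $648k.
Row-greedy (each carrier in turn takes its best remaining route) gives $577k, worse by 71.
Next-best assignment: Ember→Route 2, Larkspur→Route 4, Juno→Route 6, Talus→Route 3, Ridgeline→Route 5, Harbor→Route 7 = $634k.

Max total: $648k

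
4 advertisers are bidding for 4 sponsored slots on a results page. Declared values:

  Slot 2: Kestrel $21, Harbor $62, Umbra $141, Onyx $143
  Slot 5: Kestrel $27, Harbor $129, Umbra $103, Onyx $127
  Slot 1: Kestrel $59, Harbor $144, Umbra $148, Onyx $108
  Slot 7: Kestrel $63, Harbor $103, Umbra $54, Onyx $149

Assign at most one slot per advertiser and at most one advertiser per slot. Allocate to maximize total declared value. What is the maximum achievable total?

Maximum total: $483

Optimal: Kestrel→Slot 7 ($63), Harbor→Slot 5 ($129), Umbra→Slot 1 ($148), Onyx→Slot 2 ($143) — total 63+129+148+143 = $483.
Row-greedy (each advertiser in turn takes its best remaining slot) gives $475, worse by 8.
Next-best assignment: Kestrel→Slot 1, Harbor→Slot 5, Umbra→Slot 2, Onyx→Slot 7 = $478.
Swapping Harbor↔Onyx (Harbor→Slot 2 $62, Onyx→Slot 5 $127) loses 83.
Every other assignment is strictly worse.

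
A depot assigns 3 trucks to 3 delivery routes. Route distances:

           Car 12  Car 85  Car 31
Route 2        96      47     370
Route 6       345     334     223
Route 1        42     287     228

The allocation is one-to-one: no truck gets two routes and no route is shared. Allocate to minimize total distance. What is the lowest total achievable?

Minimum total: 312 km

Optimal: Car 12→Route 1 (42 km), Car 85→Route 2 (47 km), Car 31→Route 6 (223 km) — total 42+47+223 = 312 km.
Every other assignment is strictly worse.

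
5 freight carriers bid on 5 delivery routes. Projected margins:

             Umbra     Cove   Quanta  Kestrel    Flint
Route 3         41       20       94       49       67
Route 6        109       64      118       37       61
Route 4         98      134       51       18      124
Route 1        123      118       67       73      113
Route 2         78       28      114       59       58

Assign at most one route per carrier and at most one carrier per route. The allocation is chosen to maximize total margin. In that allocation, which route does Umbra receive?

Umbra receives Route 6.

Optimal: Umbra→Route 6 ($109k), Cove→Route 4 ($134k), Quanta→Route 2 ($114k), Kestrel→Route 3 ($49k), Flint→Route 1 ($113k) — total 109+134+114+49+113 = $519k.
Row-greedy (each carrier in turn takes its best remaining route) gives $501k, worse by 18.
Next-best assignment: Umbra→Route 6, Cove→Route 1, Quanta→Route 2, Kestrel→Route 3, Flint→Route 4 = $514k.
Umbra's own top route is Route 1 ($123k), but forcing Umbra→Route 1 and reassigning the rest optimally gives only $501k — worse by 18.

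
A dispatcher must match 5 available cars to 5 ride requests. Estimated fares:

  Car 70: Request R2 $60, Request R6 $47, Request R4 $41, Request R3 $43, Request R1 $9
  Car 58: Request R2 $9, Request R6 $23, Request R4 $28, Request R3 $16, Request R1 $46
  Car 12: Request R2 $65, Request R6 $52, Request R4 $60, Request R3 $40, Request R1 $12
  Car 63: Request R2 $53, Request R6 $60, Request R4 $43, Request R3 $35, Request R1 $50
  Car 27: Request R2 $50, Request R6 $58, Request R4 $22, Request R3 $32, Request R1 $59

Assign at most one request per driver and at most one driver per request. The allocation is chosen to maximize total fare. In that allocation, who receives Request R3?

Optimal: Car 70→Request R3 ($43), Car 58→Request R1 ($46), Car 12→Request R4 ($60), Car 63→Request R2 ($53), Car 27→Request R6 ($58) — total 43+46+60+53+58 = $260.
Max-entry greedy (repeatedly take the single best remaining cell) gives $255, worse by 5.
Car 70's own top request is Request R2 ($60), but forcing Car 70→Request R2 and reassigning the rest optimally gives only $259 — worse by 1.

Car 70 receives Request R3.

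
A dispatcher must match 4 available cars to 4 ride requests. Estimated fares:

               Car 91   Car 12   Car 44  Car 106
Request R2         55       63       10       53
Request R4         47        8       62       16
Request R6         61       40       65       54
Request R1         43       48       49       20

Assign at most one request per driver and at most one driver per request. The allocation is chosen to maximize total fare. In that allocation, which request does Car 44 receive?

This is the linear assignment problem.
Optimal: Car 91→Request R6 ($61), Car 12→Request R1 ($48), Car 44→Request R4 ($62), Car 106→Request R2 ($53) — total 61+48+62+53 = $224.
Max-entry greedy (repeatedly take the single best remaining cell) gives $195, worse by 29.
Car 44's own top request is Request R6 ($65), but forcing Car 44→Request R6 and reassigning the rest optimally gives only $213 — worse by 11.

Car 44 receives Request R4.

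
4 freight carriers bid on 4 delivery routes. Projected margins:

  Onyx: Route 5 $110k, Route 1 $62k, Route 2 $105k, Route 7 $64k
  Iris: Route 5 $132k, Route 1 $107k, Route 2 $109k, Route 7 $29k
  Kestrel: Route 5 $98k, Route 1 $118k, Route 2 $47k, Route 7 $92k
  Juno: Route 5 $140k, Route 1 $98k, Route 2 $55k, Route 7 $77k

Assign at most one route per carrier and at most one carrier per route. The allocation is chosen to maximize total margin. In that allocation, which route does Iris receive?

Iris receives Route 1.

Optimal: Onyx→Route 2 ($105k), Iris→Route 1 ($107k), Kestrel→Route 7 ($92k), Juno→Route 5 ($140k) — total 105+107+92+140 = $444k.
Row-greedy (each carrier in turn takes its best remaining route) gives $414k, worse by 30.
Next-best assignment: Onyx→Route 2, Iris→Route 5, Kestrel→Route 1, Juno→Route 7 = $432k.
Every other assignment is strictly worse.
Iris's own top route is Route 5 ($132k), but forcing Iris→Route 5 and reassigning the rest optimally gives only $432k — worse by 12.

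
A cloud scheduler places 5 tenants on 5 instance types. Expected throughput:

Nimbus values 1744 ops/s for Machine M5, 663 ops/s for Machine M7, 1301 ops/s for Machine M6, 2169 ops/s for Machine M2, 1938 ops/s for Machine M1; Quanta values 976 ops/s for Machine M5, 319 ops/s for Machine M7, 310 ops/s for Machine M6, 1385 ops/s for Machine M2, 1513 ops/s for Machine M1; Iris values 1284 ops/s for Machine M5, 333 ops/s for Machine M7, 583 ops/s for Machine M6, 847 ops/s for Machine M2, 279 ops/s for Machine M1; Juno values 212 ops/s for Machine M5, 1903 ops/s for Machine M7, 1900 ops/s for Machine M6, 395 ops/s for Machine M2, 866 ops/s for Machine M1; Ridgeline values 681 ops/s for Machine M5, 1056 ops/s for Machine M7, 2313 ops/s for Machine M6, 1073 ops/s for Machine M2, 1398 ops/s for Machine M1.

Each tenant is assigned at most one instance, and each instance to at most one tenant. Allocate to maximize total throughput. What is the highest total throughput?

Optimal: Nimbus→Machine M2 (2169 ops/s), Quanta→Machine M1 (1513 ops/s), Iris→Machine M5 (1284 ops/s), Juno→Machine M7 (1903 ops/s), Ridgeline→Machine M6 (2313 ops/s) — total 2169+1513+1284+1903+2313 = 9182 ops/s.
Column-greedy (each instance in turn goes to its best remaining tenant) gives 7624 ops/s, worse by 1558.

Maximum total: 9182 ops/s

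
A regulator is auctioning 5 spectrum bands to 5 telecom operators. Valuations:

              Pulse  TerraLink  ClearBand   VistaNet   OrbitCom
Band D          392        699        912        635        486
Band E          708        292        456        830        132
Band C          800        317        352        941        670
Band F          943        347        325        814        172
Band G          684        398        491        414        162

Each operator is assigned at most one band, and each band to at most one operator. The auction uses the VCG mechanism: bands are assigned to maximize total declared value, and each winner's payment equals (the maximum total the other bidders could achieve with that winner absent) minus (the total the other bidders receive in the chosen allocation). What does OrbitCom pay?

Efficient allocation: Pulse→Band F ($943M), TerraLink→Band G ($398M), ClearBand→Band D ($912M), VistaNet→Band E ($830M), OrbitCom→Band C ($670M); total welfare W = $3753M.
OrbitCom receives Band C at value $670M, so the others get W − 670 = $3083M.
Without OrbitCom: best allocation of the remaining 4 bidders over all 5 bands is Pulse→Band F ($943M), TerraLink→Band G ($398M), ClearBand→Band D ($912M), VistaNet→Band C ($941M), total $3194M.
VCG payment = (others' best without OrbitCom) − (others' welfare with OrbitCom) = 3194 − 3083 = $111M.

OrbitCom pays $111M.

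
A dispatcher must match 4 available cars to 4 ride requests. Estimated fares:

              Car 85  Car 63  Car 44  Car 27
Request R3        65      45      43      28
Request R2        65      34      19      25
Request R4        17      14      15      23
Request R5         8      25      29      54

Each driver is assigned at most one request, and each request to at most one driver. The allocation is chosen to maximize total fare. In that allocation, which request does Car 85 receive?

This is a one-to-one assignment (maximum-weight bipartite matching).
Optimal: Car 85→Request R2 ($65), Car 63→Request R3 ($45), Car 44→Request R4 ($15), Car 27→Request R5 ($54) — total 65+45+15+54 = $179.
Next-best assignment: Car 85→Request R2, Car 63→Request R4, Car 44→Request R3, Car 27→Request R5 = $176.
Car 85's own top request is Request R3 ($65), but forcing Car 85→Request R3 and reassigning the rest optimally gives only $168 — worse by 11.

Car 85 receives Request R2.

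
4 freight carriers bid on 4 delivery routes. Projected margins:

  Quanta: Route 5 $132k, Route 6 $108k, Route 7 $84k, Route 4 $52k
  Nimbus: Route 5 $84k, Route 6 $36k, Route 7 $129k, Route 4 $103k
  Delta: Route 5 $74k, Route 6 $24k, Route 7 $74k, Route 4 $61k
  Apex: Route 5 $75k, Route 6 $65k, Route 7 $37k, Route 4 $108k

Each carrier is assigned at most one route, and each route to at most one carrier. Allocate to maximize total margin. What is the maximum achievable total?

Optimal: Quanta→Route 6 ($108k), Nimbus→Route 7 ($129k), Delta→Route 5 ($74k), Apex→Route 4 ($108k) — total 108+129+74+108 = $419k.
Max-entry greedy (repeatedly take the single best remaining cell) gives $393k, worse by 26.
Next-best assignment: Quanta→Route 5, Nimbus→Route 7, Delta→Route 6, Apex→Route 4 = $393k.

Maximum total: $419k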